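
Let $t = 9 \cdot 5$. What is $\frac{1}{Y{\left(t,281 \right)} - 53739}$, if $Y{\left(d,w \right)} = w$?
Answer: $- \frac{1}{53458} \approx -1.8706 \cdot 10^{-5}$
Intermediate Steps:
$t = 45$
$\frac{1}{Y{\left(t,281 \right)} - 53739} = \frac{1}{281 - 53739} = \frac{1}{-53458} = - \frac{1}{53458}$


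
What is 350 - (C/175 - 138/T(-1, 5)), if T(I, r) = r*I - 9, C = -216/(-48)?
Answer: 119041/350 ≈ 340.12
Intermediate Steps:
C = 9/2 (C = -216*(-1/48) = 9/2 ≈ 4.5000)
T(I, r) = -9 + I*r (T(I, r) = I*r - 9 = -9 + I*r)
350 - (C/175 - 138/T(-1, 5)) = 350 - ((9/2)/175 - 138/(-9 - 1*5)) = 350 - ((9/2)*(1/175) - 138/(-9 - 5)) = 350 - (9/350 - 138/(-14)) = 350 - (9/350 - 138*(-1/14)) = 350 - (9/350 + 69/7) = 350 - 1*3459/350 = 350 - 3459/350 = 119041/350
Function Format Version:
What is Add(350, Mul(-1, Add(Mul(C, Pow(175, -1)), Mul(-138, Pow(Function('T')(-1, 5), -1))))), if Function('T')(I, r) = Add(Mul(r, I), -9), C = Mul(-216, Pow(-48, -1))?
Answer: Rational(119041, 350) ≈ 340.12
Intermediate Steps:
C = Rational(9, 2) (C = Mul(-216, Rational(-1, 48)) = Rational(9, 2) ≈ 4.5000)
Function('T')(I, r) = Add(-9, Mul(I, r)) (Function('T')(I, r) = Add(Mul(I, r), -9) = Add(-9, Mul(I, r)))
Add(350, Mul(-1, Add(Mul(C, Pow(175, -1)), Mul(-138, Pow(Function('T')(-1, 5), -1))))) = Add(350, Mul(-1, Add(Mul(Rational(9, 2), Pow(175, -1)), Mul(-138, Pow(Add(-9, Mul(-1, 5)), -1))))) = Add(350, Mul(-1, Add(Mul(Rational(9, 2), Rational(1, 175)), Mul(-138, Pow(Add(-9, -5), -1))))) = Add(350, Mul(-1, Add(Rational(9, 350), Mul(-138, Pow(-14, -1))))) = Add(350, Mul(-1, Add(Rational(9, 350), Mul(-138, Rational(-1, 14))))) = Add(350, Mul(-1, Add(Rational(9, 350), Rational(69, 7)))) = Add(350, Mul(-1, Rational(3459, 350))) = Add(350, Rational(-3459, 350)) = Rational(119041, 350)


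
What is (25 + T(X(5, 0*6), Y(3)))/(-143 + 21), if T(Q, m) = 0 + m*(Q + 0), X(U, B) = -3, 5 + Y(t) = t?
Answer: -31/122 ≈ -0.25410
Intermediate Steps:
Y(t) = -5 + t
T(Q, m) = Q*m (T(Q, m) = 0 + m*Q = 0 + Q*m = Q*m)
(25 + T(X(5, 0*6), Y(3)))/(-143 + 21) = (25 - 3*(-5 + 3))/(-143 + 21) = (25 - 3*(-2))/(-122) = -(25 + 6)/122 = -1/122*31 = -31/122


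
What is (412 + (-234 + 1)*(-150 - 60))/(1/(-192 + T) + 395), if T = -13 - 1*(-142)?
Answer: 1554273/12442 ≈ 124.92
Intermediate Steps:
T = 129 (T = -13 + 142 = 129)
(412 + (-234 + 1)*(-150 - 60))/(1/(-192 + T) + 395) = (412 + (-234 + 1)*(-150 - 60))/(1/(-192 + 129) + 395) = (412 - 233*(-210))/(1/(-63) + 395) = (412 + 48930)/(-1/63 + 395) = 49342/(24884/63) = 49342*(63/24884) = 1554273/12442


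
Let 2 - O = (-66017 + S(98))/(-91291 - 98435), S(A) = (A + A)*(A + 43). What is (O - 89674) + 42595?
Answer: -8931769283/189726 ≈ -47077.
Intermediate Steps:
S(A) = 2*A*(43 + A) (S(A) = (2*A)*(43 + A) = 2*A*(43 + A))
O = 341071/189726 (O = 2 - (-66017 + 2*98*(43 + 98))/(-91291 - 98435) = 2 - (-66017 + 2*98*141)/(-189726) = 2 - (-66017 + 27636)*(-1)/189726 = 2 - (-38381)*(-1)/189726 = 2 - 1*38381/189726 = 2 - 38381/189726 = 341071/189726 ≈ 1.7977)
(O - 89674) + 42595 = (341071/189726 - 89674) + 42595 = -17013148253/189726 + 42595 = -8931769283/189726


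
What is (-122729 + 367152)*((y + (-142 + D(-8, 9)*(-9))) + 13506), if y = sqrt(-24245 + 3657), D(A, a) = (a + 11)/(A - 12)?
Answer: 3268668779 + 488846*I*sqrt(5147) ≈ 3.2687e+9 + 3.5071e+7*I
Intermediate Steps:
D(A, a) = (11 + a)/(-12 + A)
y = 2*I*sqrt(5147) (y = sqrt(-20588) = 2*I*sqrt(5147) ≈ 143.49*I)
(-122729 + 367152)*((y + (-142 + D(-8, 9)*(-9))) + 13506) = (-122729 + 367152)*((2*I*sqrt(5147) + (-142 + ((11 + 9)/(-12 - 8))*(-9))) + 13506) = 244423*((2*I*sqrt(5147) + (-142 + (20/(-20))*(-9))) + 13506) = 244423*((2*I*sqrt(5147) + (-142 - 1/20*20*(-9))) + 13506) = 244423*((2*I*sqrt(5147) + (-142 - 1*(-9))) + 13506) = 244423*((2*I*sqrt(5147) + (-142 + 9)) + 13506) = 244423*((2*I*sqrt(5147) - 133) + 13506) = 244423*((-133 + 2*I*sqrt(5147)) + 13506) = 244423*(13373 + 2*I*sqrt(5147)) = 3268668779 + 488846*I*sqrt(5147)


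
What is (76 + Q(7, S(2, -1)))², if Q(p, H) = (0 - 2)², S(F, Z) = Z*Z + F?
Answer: 6400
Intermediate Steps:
S(F, Z) = F + Z² (S(F, Z) = Z² + F = F + Z²)
Q(p, H) = 4 (Q(p, H) = (-2)² = 4)
(76 + Q(7, S(2, -1)))² = (76 + 4)² = 80² = 6400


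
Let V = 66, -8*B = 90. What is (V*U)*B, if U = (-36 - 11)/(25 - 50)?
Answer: -13959/10 ≈ -1395.9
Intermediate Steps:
B = -45/4 (B = -1/8*90 = -45/4 ≈ -11.250)
U = 47/25 (U = -47/(-25) = -47*(-1/25) = 47/25 ≈ 1.8800)
(V*U)*B = (66*(47/25))*(-45/4) = (3102/25)*(-45/4) = -13959/10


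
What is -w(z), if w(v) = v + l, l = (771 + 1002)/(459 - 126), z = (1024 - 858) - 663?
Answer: 18192/37 ≈ 491.68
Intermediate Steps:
z = -497 (z = 166 - 663 = -497)
l = 197/37 (l = 1773/333 = 1773*(1/333) = 197/37 ≈ 5.3243)
w(v) = 197/37 + v (w(v) = v + 197/37 = 197/37 + v)
-w(z) = -(197/37 - 497) = -1*(-18192/37) = 18192/37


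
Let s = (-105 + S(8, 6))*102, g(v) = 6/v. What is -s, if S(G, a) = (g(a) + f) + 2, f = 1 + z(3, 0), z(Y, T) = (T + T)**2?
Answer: 10302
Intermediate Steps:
z(Y, T) = 4*T**2 (z(Y, T) = (2*T)**2 = 4*T**2)
f = 1 (f = 1 + 4*0**2 = 1 + 4*0 = 1 + 0 = 1)
S(G, a) = 3 + 6/a (S(G, a) = (6/a + 1) + 2 = (1 + 6/a) + 2 = 3 + 6/a)
s = -10302 (s = (-105 + (3 + 6/6))*102 = (-105 + (3 + 6*(1/6)))*102 = (-105 + (3 + 1))*102 = (-105 + 4)*102 = -101*102 = -10302)
-s = -1*(-10302) = 10302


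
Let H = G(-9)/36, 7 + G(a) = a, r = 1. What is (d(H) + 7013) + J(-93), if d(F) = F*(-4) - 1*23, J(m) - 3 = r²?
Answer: 62962/9 ≈ 6995.8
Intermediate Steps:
G(a) = -7 + a
J(m) = 4 (J(m) = 3 + 1² = 3 + 1 = 4)
H = -4/9 (H = (-7 - 9)/36 = -16*1/36 = -4/9 ≈ -0.44444)
d(F) = -23 - 4*F (d(F) = -4*F - 23 = -23 - 4*F)
(d(H) + 7013) + J(-93) = ((-23 - 4*(-4/9)) + 7013) + 4 = ((-23 + 16/9) + 7013) + 4 = (-191/9 + 7013) + 4 = 62926/9 + 4 = 62962/9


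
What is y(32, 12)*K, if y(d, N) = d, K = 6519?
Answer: 208608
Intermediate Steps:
y(32, 12)*K = 32*6519 = 208608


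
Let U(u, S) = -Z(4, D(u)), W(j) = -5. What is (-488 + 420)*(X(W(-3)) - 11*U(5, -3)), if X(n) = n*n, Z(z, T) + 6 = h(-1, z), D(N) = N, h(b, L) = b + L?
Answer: 544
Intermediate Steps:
h(b, L) = L + b
Z(z, T) = -7 + z (Z(z, T) = -6 + (z - 1) = -6 + (-1 + z) = -7 + z)
U(u, S) = 3 (U(u, S) = -(-7 + 4) = -1*(-3) = 3)
X(n) = n²
(-488 + 420)*(X(W(-3)) - 11*U(5, -3)) = (-488 + 420)*((-5)² - 11*3) = -68*(25 - 33) = -68*(-8) = 544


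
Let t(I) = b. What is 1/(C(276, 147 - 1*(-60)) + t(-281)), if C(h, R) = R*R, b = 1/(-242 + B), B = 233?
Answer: 9/385640 ≈ 2.3338e-5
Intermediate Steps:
b = -1/9 (b = 1/(-242 + 233) = 1/(-9) = -1/9 ≈ -0.11111)
t(I) = -1/9
C(h, R) = R**2
1/(C(276, 147 - 1*(-60)) + t(-281)) = 1/((147 - 1*(-60))**2 - 1/9) = 1/((147 + 60)**2 - 1/9) = 1/(207**2 - 1/9) = 1/(42849 - 1/9) = 1/(385640/9) = 9/385640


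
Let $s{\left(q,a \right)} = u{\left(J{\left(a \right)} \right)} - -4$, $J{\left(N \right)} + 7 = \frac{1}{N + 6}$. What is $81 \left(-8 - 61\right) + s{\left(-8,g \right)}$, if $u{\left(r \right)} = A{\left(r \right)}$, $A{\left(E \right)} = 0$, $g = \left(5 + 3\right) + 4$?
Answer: $-5585$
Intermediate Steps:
$g = 12$ ($g = 8 + 4 = 12$)
$J{\left(N \right)} = -7 + \frac{1}{6 + N}$ ($J{\left(N \right)} = -7 + \frac{1}{N + 6} = -7 + \frac{1}{6 + N}$)
$u{\left(r \right)} = 0$
$s{\left(q,a \right)} = 4$ ($s{\left(q,a \right)} = 0 - -4 = 0 + 4 = 4$)
$81 \left(-8 - 61\right) + s{\left(-8,g \right)} = 81 \left(-8 - 61\right) + 4 = 81 \left(-69\right) + 4 = -5589 + 4 = -5585$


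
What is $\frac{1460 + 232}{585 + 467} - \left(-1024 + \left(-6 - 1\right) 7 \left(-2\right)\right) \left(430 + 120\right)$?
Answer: $\frac{133946323}{263} \approx 5.093 \cdot 10^{5}$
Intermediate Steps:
$\frac{1460 + 232}{585 + 467} - \left(-1024 + \left(-6 - 1\right) 7 \left(-2\right)\right) \left(430 + 120\right) = \frac{1692}{1052} - \left(-1024 + \left(-6 - 1\right) 7 \left(-2\right)\right) 550 = 1692 \cdot \frac{1}{1052} - \left(-1024 + \left(-7\right) 7 \left(-2\right)\right) 550 = \frac{423}{263} - \left(-1024 - -98\right) 550 = \frac{423}{263} - \left(-1024 + 98\right) 550 = \frac{423}{263} - \left(-926\right) 550 = \frac{423}{263} - -509300 = \frac{423}{263} + 509300 = \frac{133946323}{263}$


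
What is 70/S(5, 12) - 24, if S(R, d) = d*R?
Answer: -137/6 ≈ -22.833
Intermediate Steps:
S(R, d) = R*d
70/S(5, 12) - 24 = 70/((5*12)) - 24 = 70/60 - 24 = 70*(1/60) - 24 = 7/6 - 24 = -137/6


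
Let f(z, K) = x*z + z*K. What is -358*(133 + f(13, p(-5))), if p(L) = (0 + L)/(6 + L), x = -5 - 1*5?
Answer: 22196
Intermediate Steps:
x = -10 (x = -5 - 5 = -10)
p(L) = L/(6 + L)
f(z, K) = -10*z + K*z (f(z, K) = -10*z + z*K = -10*z + K*z)
-358*(133 + f(13, p(-5))) = -358*(133 + 13*(-10 - 5/(6 - 5))) = -358*(133 + 13*(-10 - 5/1)) = -358*(133 + 13*(-10 - 5*1)) = -358*(133 + 13*(-10 - 5)) = -358*(133 + 13*(-15)) = -358*(133 - 195) = -358*(-62) = 22196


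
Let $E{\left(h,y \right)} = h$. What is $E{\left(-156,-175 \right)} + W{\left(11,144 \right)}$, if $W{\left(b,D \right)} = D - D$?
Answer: $-156$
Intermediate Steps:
$W{\left(b,D \right)} = 0$
$E{\left(-156,-175 \right)} + W{\left(11,144 \right)} = -156 + 0 = -156$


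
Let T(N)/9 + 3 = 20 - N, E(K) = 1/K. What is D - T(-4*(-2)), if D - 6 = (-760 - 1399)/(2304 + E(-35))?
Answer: -6123490/80639 ≈ -75.937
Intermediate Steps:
D = 408269/80639 (D = 6 + (-760 - 1399)/(2304 + 1/(-35)) = 6 - 2159/(2304 - 1/35) = 6 - 2159/80639/35 = 6 - 2159*35/80639 = 6 - 75565/80639 = 408269/80639 ≈ 5.0629)
T(N) = 153 - 9*N (T(N) = -27 + 9*(20 - N) = -27 + (180 - 9*N) = 153 - 9*N)
D - T(-4*(-2)) = 408269/80639 - (153 - (-36)*(-2)) = 408269/80639 - (153 - 9*8) = 408269/80639 - (153 - 72) = 408269/80639 - 1*81 = 408269/80639 - 81 = -6123490/80639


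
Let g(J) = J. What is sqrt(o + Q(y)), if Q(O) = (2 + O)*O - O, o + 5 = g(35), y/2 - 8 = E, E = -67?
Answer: 2*sqrt(3459) ≈ 117.63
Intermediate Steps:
y = -118 (y = 16 + 2*(-67) = 16 - 134 = -118)
o = 30 (o = -5 + 35 = 30)
Q(O) = -O + O*(2 + O) (Q(O) = O*(2 + O) - O = -O + O*(2 + O))
sqrt(o + Q(y)) = sqrt(30 - 118*(1 - 118)) = sqrt(30 - 118*(-117)) = sqrt(30 + 13806) = sqrt(13836) = 2*sqrt(3459)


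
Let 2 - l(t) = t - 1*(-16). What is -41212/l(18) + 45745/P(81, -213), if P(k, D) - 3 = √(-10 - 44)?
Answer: 83189/24 - 6535*I*√6/3 ≈ 3466.2 - 5335.8*I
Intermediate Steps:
P(k, D) = 3 + 3*I*√6 (P(k, D) = 3 + √(-10 - 44) = 3 + √(-54) = 3 + 3*I*√6)
l(t) = -14 - t (l(t) = 2 - (t - 1*(-16)) = 2 - (t + 16) = 2 - (16 + t) = 2 + (-16 - t) = -14 - t)
-41212/l(18) + 45745/P(81, -213) = -41212/(-14 - 1*18) + 45745/(3 + 3*I*√6) = -41212/(-14 - 18) + 45745/(3 + 3*I*√6) = -41212/(-32) + 45745/(3 + 3*I*√6) = -41212*(-1/32) + 45745/(3 + 3*I*√6) = 10303/8 + 45745/(3 + 3*I*√6)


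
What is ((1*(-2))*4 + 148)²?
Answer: 19600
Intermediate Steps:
((1*(-2))*4 + 148)² = (-2*4 + 148)² = (-8 + 148)² = 140² = 19600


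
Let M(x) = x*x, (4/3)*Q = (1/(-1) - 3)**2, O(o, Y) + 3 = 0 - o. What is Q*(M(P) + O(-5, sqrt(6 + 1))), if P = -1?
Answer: 36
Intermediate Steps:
O(o, Y) = -3 - o (O(o, Y) = -3 + (0 - o) = -3 - o)
Q = 12 (Q = 3*(1/(-1) - 3)**2/4 = 3*(-1 - 3)**2/4 = (3/4)*(-4)**2 = (3/4)*16 = 12)
M(x) = x**2
Q*(M(P) + O(-5, sqrt(6 + 1))) = 12*((-1)**2 + (-3 - 1*(-5))) = 12*(1 + (-3 + 5)) = 12*(1 + 2) = 12*3 = 36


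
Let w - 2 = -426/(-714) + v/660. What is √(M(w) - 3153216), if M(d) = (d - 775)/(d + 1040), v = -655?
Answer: I*√844113927289740435995/16361519 ≈ 1775.7*I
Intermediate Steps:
w = 25199/15708 (w = 2 + (-426/(-714) - 655/660) = 2 + (-426*(-1/714) - 655*1/660) = 2 + (71/119 - 131/132) = 2 - 6217/15708 = 25199/15708 ≈ 1.6042)
M(d) = (-775 + d)/(1040 + d)
√(M(w) - 3153216) = √((-775 + 25199/15708)/(1040 + 25199/15708) - 3153216) = √(-12148501/15708/(16361519/15708) - 3153216) = √((15708/16361519)*(-12148501/15708) - 3153216) = √(-12148501/16361519 - 3153216) = √(-51591415643605/16361519) = I*√844113927289740435995/16361519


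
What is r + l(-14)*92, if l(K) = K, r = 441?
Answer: -847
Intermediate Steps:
r + l(-14)*92 = 441 - 14*92 = 441 - 1288 = -847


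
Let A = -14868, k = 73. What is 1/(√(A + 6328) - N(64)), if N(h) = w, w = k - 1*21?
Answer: -13/2811 - I*√2135/5622 ≈ -0.0046247 - 0.0082188*I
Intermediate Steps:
w = 52 (w = 73 - 1*21 = 73 - 21 = 52)
N(h) = 52
1/(√(A + 6328) - N(64)) = 1/(√(-14868 + 6328) - 1*52) = 1/(√(-8540) - 52) = 1/(2*I*√2135 - 52) = 1/(-52 + 2*I*√2135)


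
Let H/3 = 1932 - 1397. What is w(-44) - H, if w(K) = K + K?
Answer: -1693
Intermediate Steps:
w(K) = 2*K
H = 1605 (H = 3*(1932 - 1397) = 3*535 = 1605)
w(-44) - H = 2*(-44) - 1*1605 = -88 - 1605 = -1693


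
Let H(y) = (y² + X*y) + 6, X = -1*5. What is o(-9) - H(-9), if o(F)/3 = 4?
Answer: -120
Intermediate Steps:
X = -5
o(F) = 12 (o(F) = 3*4 = 12)
H(y) = 6 + y² - 5*y (H(y) = (y² - 5*y) + 6 = 6 + y² - 5*y)
o(-9) - H(-9) = 12 - (6 + (-9)² - 5*(-9)) = 12 - (6 + 81 + 45) = 12 - 1*132 = 12 - 132 = -120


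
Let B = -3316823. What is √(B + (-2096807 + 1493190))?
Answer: 2*I*√980110 ≈ 1980.0*I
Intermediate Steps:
√(B + (-2096807 + 1493190)) = √(-3316823 + (-2096807 + 1493190)) = √(-3316823 - 603617) = √(-3920440) = 2*I*√980110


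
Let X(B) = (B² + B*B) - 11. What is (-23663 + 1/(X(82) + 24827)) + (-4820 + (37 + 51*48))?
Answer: -994787471/38264 ≈ -25998.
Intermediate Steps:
X(B) = -11 + 2*B² (X(B) = (B² + B²) - 11 = 2*B² - 11 = -11 + 2*B²)
(-23663 + 1/(X(82) + 24827)) + (-4820 + (37 + 51*48)) = (-23663 + 1/((-11 + 2*82²) + 24827)) + (-4820 + (37 + 51*48)) = (-23663 + 1/((-11 + 2*6724) + 24827)) + (-4820 + (37 + 2448)) = (-23663 + 1/((-11 + 13448) + 24827)) + (-4820 + 2485) = (-23663 + 1/(13437 + 24827)) - 2335 = (-23663 + 1/38264) - 2335 = -905441031/38264 - 2335 = -994787471/38264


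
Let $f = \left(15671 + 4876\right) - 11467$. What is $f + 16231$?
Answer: $25311$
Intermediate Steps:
$f = 9080$ ($f = 20547 - 11467 = 9080$)
$f + 16231 = 9080 + 16231 = 25311$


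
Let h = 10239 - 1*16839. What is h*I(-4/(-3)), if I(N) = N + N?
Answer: -17600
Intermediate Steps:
I(N) = 2*N
h = -6600 (h = 10239 - 16839 = -6600)
h*I(-4/(-3)) = -13200*(-4/(-3)) = -13200*(-4*(-⅓)) = -13200*4/3 = -6600*8/3 = -17600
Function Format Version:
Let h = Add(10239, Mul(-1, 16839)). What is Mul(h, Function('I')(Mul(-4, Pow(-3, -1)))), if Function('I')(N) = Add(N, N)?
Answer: -17600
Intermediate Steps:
Function('I')(N) = Mul(2, N)
h = -6600 (h = Add(10239, -16839) = -6600)
Mul(h, Function('I')(Mul(-4, Pow(-3, -1)))) = Mul(-6600, Mul(2, Mul(-4, Pow(-3, -1)))) = Mul(-6600, Mul(2, Mul(-4, Rational(-1, 3)))) = Mul(-6600, Mul(2, Rational(4, 3))) = Mul(-6600, Rational(8, 3)) = -17600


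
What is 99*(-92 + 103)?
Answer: 1089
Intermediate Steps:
99*(-92 + 103) = 99*11 = 1089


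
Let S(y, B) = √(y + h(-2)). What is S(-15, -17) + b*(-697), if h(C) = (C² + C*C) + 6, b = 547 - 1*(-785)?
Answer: -928404 + I ≈ -9.284e+5 + 1.0*I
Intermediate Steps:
b = 1332 (b = 547 + 785 = 1332)
h(C) = 6 + 2*C² (h(C) = (C² + C²) + 6 = 2*C² + 6 = 6 + 2*C²)
S(y, B) = √(14 + y) (S(y, B) = √(y + (6 + 2*(-2)²)) = √(y + (6 + 2*4)) = √(y + (6 + 8)) = √(y + 14) = √(14 + y))
S(-15, -17) + b*(-697) = √(14 - 15) + 1332*(-697) = √(-1) - 928404 = I - 928404 = -928404 + I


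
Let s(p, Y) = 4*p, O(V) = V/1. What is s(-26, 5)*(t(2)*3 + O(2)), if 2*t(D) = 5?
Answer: -988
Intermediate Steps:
O(V) = V (O(V) = V*1 = V)
t(D) = 5/2 (t(D) = (½)*5 = 5/2)
s(-26, 5)*(t(2)*3 + O(2)) = (4*(-26))*((5/2)*3 + 2) = -104*(15/2 + 2) = -104*19/2 = -988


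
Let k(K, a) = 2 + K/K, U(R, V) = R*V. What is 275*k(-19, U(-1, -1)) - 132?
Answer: 693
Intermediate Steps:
k(K, a) = 3 (k(K, a) = 2 + 1 = 3)
275*k(-19, U(-1, -1)) - 132 = 275*3 - 132 = 825 - 132 = 693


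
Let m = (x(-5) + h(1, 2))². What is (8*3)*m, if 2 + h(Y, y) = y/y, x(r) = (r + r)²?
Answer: 235224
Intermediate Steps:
x(r) = 4*r² (x(r) = (2*r)² = 4*r²)
h(Y, y) = -1 (h(Y, y) = -2 + y/y = -2 + 1 = -1)
m = 9801 (m = (4*(-5)² - 1)² = (4*25 - 1)² = (100 - 1)² = 99² = 9801)
(8*3)*m = (8*3)*9801 = 24*9801 = 235224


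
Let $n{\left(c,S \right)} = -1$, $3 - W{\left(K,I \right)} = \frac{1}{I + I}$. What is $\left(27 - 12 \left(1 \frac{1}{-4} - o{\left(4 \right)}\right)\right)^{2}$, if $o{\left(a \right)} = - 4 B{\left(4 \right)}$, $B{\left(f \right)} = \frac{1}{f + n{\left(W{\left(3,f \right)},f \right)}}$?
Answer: $196$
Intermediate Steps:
$W{\left(K,I \right)} = 3 - \frac{1}{2 I}$ ($W{\left(K,I \right)} = 3 - \frac{1}{I + I} = 3 - \frac{1}{2 I}$)
$B{\left(f \right)} = \frac{1}{-1 + f}$ ($B{\left(f \right)} = \frac{1}{f - 1} = \frac{1}{-1 + f}$)
$o{\left(a \right)} = - \frac{4}{3}$ ($o{\left(a \right)} = - \frac{4}{-1 + 4} = - \frac{4}{3}$)
$\left(27 - 12 \left(1 \frac{1}{-4} - o{\left(4 \right)}\right)\right)^{2} = \left(27 - 12 \left(1 \frac{1}{-4} - - \frac{4}{3}\right)\right)^{2} = \left(27 - 12 \left(1 \left(- \frac{1}{4}\right) + \frac{4}{3}\right)\right)^{2} = \left(27 - 12 \left(- \frac{1}{4} + \frac{4}{3}\right)\right)^{2} = \left(27 - 13\right)^{2} = 14^{2} = 196$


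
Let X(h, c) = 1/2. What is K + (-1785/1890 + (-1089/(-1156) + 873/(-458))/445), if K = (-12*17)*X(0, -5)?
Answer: -109146016687/1060219620 ≈ -102.95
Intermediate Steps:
X(h, c) = ½
K = -102 (K = -12*17*(½) = -204*½ = -102)
K + (-1785/1890 + (-1089/(-1156) + 873/(-458))/445) = -102 + (-1785/1890 + (-1089/(-1156) + 873/(-458))/445) = -102 + (-1785*1/1890 + (-1089*(-1/1156) + 873*(-1/458))*(1/445)) = -102 + (-17/18 + (1089/1156 - 873/458)*(1/445)) = -102 + (-17/18 - 255213/264724*1/445) = -102 + (-17/18 - 255213/117802180) = -102 - 1003615447/1060219620 = -109146016687/1060219620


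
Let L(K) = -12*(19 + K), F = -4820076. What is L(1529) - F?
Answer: 4801500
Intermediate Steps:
L(K) = -228 - 12*K
L(1529) - F = (-228 - 12*1529) - 1*(-4820076) = (-228 - 18348) + 4820076 = -18576 + 4820076 = 4801500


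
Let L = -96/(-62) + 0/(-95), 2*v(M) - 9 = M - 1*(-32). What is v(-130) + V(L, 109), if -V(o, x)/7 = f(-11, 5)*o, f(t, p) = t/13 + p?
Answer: -72155/806 ≈ -89.522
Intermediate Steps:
v(M) = 41/2 + M/2 (v(M) = 9/2 + (M - 1*(-32))/2 = 9/2 + (M + 32)/2 = 9/2 + (32 + M)/2 = 9/2 + (16 + M/2) = 41/2 + M/2)
L = 48/31 (L = -96*(-1/62) + 0*(-1/95) = 48/31 + 0 = 48/31 ≈ 1.5484)
f(t, p) = p + t/13 (f(t, p) = t/13 + p = p + t/13)
V(o, x) = -378*o/13 (V(o, x) = -7*(5 + (1/13)*(-11))*o = -7*(5 - 11/13)*o = -378*o/13)
v(-130) + V(L, 109) = (41/2 + (1/2)*(-130)) - 378/13*48/31 = (41/2 - 65) - 18144/403 = -89/2 - 18144/403 = -72155/806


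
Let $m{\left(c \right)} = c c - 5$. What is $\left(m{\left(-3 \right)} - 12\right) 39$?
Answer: $-312$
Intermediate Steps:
$m{\left(c \right)} = -5 + c^{2}$ ($m{\left(c \right)} = c^{2} - 5 = -5 + c^{2}$)
$\left(m{\left(-3 \right)} - 12\right) 39 = \left(\left(-5 + \left(-3\right)^{2}\right) - 12\right) 39 = \left(\left(-5 + 9\right) - 12\right) 39 = \left(4 - 12\right) 39 = \left(-8\right) 39 = -312$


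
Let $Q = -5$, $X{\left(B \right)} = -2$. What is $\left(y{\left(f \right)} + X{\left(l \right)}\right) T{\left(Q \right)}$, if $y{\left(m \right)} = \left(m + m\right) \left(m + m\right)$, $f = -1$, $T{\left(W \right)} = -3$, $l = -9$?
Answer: $-6$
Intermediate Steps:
$y{\left(m \right)} = 4 m^{2}$ ($y{\left(m \right)} = 2 m 2 m = 4 m^{2}$)
$\left(y{\left(f \right)} + X{\left(l \right)}\right) T{\left(Q \right)} = \left(4 \left(-1\right)^{2} - 2\right) \left(-3\right) = \left(4 \cdot 1 - 2\right) \left(-3\right) = \left(4 - 2\right) \left(-3\right) = 2 \left(-3\right) = -6$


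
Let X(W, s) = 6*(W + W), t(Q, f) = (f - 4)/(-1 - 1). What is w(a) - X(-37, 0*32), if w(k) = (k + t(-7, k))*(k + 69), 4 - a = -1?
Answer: 777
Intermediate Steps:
t(Q, f) = 2 - f/2 (t(Q, f) = (-4 + f)/(-2) = (-4 + f)*(-½) = 2 - f/2)
X(W, s) = 12*W (X(W, s) = 6*(2*W) = 12*W)
a = 5 (a = 4 - 1*(-1) = 4 + 1 = 5)
w(k) = (2 + k/2)*(69 + k) (w(k) = (k + (2 - k/2))*(k + 69) = (2 + k/2)*(69 + k))
w(a) - X(-37, 0*32) = (138 + (½)*5² + (73/2)*5) - 12*(-37) = (138 + (½)*25 + 365/2) - 1*(-444) = (138 + 25/2 + 365/2) + 444 = 333 + 444 = 777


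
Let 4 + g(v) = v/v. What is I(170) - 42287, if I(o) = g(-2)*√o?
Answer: -42287 - 3*√170 ≈ -42326.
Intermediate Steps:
g(v) = -3 (g(v) = -4 + v/v = -4 + 1 = -3)
I(o) = -3*√o
I(170) - 42287 = -3*√170 - 42287 = -42287 - 3*√170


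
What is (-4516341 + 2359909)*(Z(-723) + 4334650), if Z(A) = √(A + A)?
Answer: -9347377968800 - 2156432*I*√1446 ≈ -9.3474e+12 - 8.2001e+7*I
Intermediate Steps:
Z(A) = √2*√A (Z(A) = √(2*A) = √2*√A)
(-4516341 + 2359909)*(Z(-723) + 4334650) = (-4516341 + 2359909)*(√2*√(-723) + 4334650) = -2156432*(√2*(I*√723) + 4334650) = -2156432*(I*√1446 + 4334650) = -2156432*(4334650 + I*√1446) = -9347377968800 - 2156432*I*√1446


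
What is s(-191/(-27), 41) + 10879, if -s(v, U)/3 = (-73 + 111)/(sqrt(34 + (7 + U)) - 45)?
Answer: 21143027/1943 + 114*sqrt(82)/1943 ≈ 10882.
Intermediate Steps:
s(v, U) = -114/(-45 + sqrt(41 + U)) (s(v, U) = -3*(-73 + 111)/(sqrt(34 + (7 + U)) - 45) = -114/(sqrt(41 + U) - 45) = -114/(-45 + sqrt(41 + U)))
s(-191/(-27), 41) + 10879 = -114/(-45 + sqrt(41 + 41)) + 10879 = -114/(-45 + sqrt(82)) + 10879 = 10879 - 114/(-45 + sqrt(82))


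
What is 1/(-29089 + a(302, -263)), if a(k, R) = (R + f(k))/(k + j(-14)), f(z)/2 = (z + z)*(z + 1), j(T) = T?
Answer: -288/8011871 ≈ -3.5947e-5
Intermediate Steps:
f(z) = 4*z*(1 + z) (f(z) = 2*((z + z)*(z + 1)) = 2*((2*z)*(1 + z)) = 2*(2*z*(1 + z)) = 4*z*(1 + z))
a(k, R) = (R + 4*k*(1 + k))/(-14 + k) (a(k, R) = (R + 4*k*(1 + k))/(k - 14) = (R + 4*k*(1 + k))/(-14 + k))
1/(-29089 + a(302, -263)) = 1/(-29089 + (-263 + 4*302*(1 + 302))/(-14 + 302)) = 1/(-29089 + (-263 + 4*302*303)/288) = 1/(-29089 + (-263 + 366024)/288) = 1/(-29089 + (1/288)*365761) = 1/(-29089 + 365761/288) = 1/(-8011871/288) = -288/8011871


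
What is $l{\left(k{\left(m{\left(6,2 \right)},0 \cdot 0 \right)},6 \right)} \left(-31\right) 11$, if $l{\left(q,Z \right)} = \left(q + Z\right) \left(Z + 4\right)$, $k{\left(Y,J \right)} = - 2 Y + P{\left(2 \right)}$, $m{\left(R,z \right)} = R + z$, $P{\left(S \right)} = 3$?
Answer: $23870$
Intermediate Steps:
$k{\left(Y,J \right)} = 3 - 2 Y$ ($k{\left(Y,J \right)} = - 2 Y + 3 = 3 - 2 Y$)
$l{\left(q,Z \right)} = \left(4 + Z\right) \left(Z + q\right)$ ($l{\left(q,Z \right)} = \left(Z + q\right) \left(4 + Z\right) = \left(4 + Z\right) \left(Z + q\right)$)
$l{\left(k{\left(m{\left(6,2 \right)},0 \cdot 0 \right)},6 \right)} \left(-31\right) 11 = \left(6^{2} + 4 \cdot 6 + 4 \left(3 - 2 \left(6 + 2\right)\right) + 6 \left(3 - 2 \left(6 + 2\right)\right)\right) \left(-31\right) 11 = \left(36 + 24 + 4 \left(3 - 16\right) + 6 \left(3 - 16\right)\right) \left(-31\right) 11 = \left(36 + 24 + 4 \left(-13\right) + 6 \left(-13\right)\right) \left(-31\right) 11 = \left(36 + 24 - 52 - 78\right) \left(-31\right) 11 = \left(-70\right) \left(-31\right) 11 = 2170 \cdot 11 = 23870$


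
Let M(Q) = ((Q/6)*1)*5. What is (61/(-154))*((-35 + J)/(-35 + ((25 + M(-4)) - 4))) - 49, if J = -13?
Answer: -50147/1001 ≈ -50.097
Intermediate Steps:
M(Q) = 5*Q/6 (M(Q) = ((Q*(1/6))*1)*5 = ((Q/6)*1)*5 = (Q/6)*5 = 5*Q/6)
(61/(-154))*((-35 + J)/(-35 + ((25 + M(-4)) - 4))) - 49 = (61/(-154))*((-35 - 13)/(-35 + ((25 + (5/6)*(-4)) - 4))) - 49 = (61*(-1/154))*(-48/(-35 + ((25 - 10/3) - 4))) - 49 = -(-1464)/(77*(-35 + (65/3 - 4))) - 49 = -(-1464)/(77*(-35 + 53/3)) - 49 = -(-1464)/(77*(-52/3)) - 49 = -(-1464)*(-3)/(77*52) - 49 = -61/154*36/13 - 49 = -1098/1001 - 49 = -50147/1001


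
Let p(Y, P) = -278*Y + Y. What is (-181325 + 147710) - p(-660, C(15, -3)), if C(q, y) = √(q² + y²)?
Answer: -216435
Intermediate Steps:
p(Y, P) = -277*Y
(-181325 + 147710) - p(-660, C(15, -3)) = (-181325 + 147710) - (-277)*(-660) = -33615 - 1*182820 = -33615 - 182820 = -216435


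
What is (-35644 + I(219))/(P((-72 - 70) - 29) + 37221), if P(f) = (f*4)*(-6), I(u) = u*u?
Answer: 12317/41325 ≈ 0.29805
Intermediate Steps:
I(u) = u²
P(f) = -24*f (P(f) = (4*f)*(-6) = -24*f)
(-35644 + I(219))/(P((-72 - 70) - 29) + 37221) = (-35644 + 219²)/(-24*((-72 - 70) - 29) + 37221) = (-35644 + 47961)/(-24*(-142 - 29) + 37221) = 12317/(-24*(-171) + 37221) = 12317/(4104 + 37221) = 12317/41325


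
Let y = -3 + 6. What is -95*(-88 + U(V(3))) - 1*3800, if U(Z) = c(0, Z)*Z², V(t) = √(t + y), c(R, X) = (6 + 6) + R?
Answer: -2280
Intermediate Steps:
y = 3
c(R, X) = 12 + R
V(t) = √(3 + t) (V(t) = √(t + 3) = √(3 + t))
U(Z) = 12*Z² (U(Z) = (12 + 0)*Z² = 12*Z²)
-95*(-88 + U(V(3))) - 1*3800 = -95*(-88 + 12*(√(3 + 3))²) - 1*3800 = -95*(-88 + 12*(√6)²) - 3800 = -95*(-88 + 12*6) - 3800 = -95*(-88 + 72) - 3800 = -95*(-16) - 3800 = 1520 - 3800 = -2280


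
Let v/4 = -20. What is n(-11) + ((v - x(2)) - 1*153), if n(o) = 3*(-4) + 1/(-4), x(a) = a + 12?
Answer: -1037/4 ≈ -259.25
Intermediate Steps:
v = -80 (v = 4*(-20) = -80)
x(a) = 12 + a
n(o) = -49/4 (n(o) = -12 - 1/4 = -49/4)
n(-11) + ((v - x(2)) - 1*153) = -49/4 + ((-80 - (12 + 2)) - 1*153) = -49/4 + ((-80 - 1*14) - 153) = -49/4 + ((-80 - 14) - 153) = -49/4 + (-94 - 153) = -49/4 - 247 = -1037/4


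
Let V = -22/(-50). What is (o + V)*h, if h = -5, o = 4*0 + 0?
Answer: -11/5 ≈ -2.2000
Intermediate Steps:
V = 11/25 (V = -22*(-1/50) = 11/25 ≈ 0.44000)
o = 0 (o = 0 + 0 = 0)
(o + V)*h = (0 + 11/25)*(-5) = (11/25)*(-5) = -11/5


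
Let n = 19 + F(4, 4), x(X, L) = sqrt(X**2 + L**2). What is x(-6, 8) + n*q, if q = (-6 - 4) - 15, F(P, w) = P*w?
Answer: -865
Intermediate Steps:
x(X, L) = sqrt(L**2 + X**2)
q = -25 (q = -10 - 15 = -25)
n = 35 (n = 19 + 4*4 = 19 + 16 = 35)
x(-6, 8) + n*q = sqrt(8**2 + (-6)**2) + 35*(-25) = sqrt(64 + 36) - 875 = sqrt(100) - 875 = 10 - 875 = -865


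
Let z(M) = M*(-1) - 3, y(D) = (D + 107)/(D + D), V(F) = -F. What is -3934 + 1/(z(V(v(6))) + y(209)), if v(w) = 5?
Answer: -2265775/576 ≈ -3933.6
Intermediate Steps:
y(D) = (107 + D)/(2*D) (y(D) = (107 + D)/((2*D)) = (107 + D)*(1/(2*D)) = (107 + D)/(2*D))
z(M) = -3 - M (z(M) = -M - 3 = -3 - M)
-3934 + 1/(z(V(v(6))) + y(209)) = -3934 + 1/((-3 - (-1)*5) + (½)*(107 + 209)/209) = -3934 + 1/((-3 - 1*(-5)) + (½)*(1/209)*316) = -3934 + 1/((-3 + 5) + 158/209) = -3934 + 1/(2 + 158/209) = -3934 + 1/(576/209) = -3934 + 209/576 = -2265775/576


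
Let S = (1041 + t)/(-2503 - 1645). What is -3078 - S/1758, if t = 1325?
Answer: -11222669993/3646092 ≈ -3078.0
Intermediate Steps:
S = -1183/2074 (S = (1041 + 1325)/(-2503 - 1645) = 2366/(-4148) = 2366*(-1/4148) = -1183/2074 ≈ -0.57040)
-3078 - S/1758 = -3078 - (-1183)/(2074*1758) = -3078 - 1*(-1183/3646092) = -3078 + 1183/3646092 = -11222669993/3646092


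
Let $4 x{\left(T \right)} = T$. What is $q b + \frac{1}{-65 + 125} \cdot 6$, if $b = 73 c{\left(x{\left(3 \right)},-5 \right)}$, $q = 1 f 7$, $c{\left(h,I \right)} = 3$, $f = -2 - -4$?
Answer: $\frac{30661}{10} \approx 3066.1$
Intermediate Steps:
$f = 2$ ($f = -2 + 4 = 2$)
$x{\left(T \right)} = \frac{T}{4}$
$q = 14$ ($q = 1 \cdot 2 \cdot 7 = 2 \cdot 7 = 14$)
$b = 219$ ($b = 73 \cdot 3 = 219$)
$q b + \frac{1}{-65 + 125} \cdot 6 = 14 \cdot 219 + \frac{1}{-65 + 125} \cdot 6 = 3066 + \frac{1}{60} \cdot 6 = 3066 + \frac{1}{10} = \frac{30661}{10}$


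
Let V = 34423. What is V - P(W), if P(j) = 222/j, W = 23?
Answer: 791507/23 ≈ 34413.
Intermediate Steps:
V - P(W) = 34423 - 222/23 = 791507/23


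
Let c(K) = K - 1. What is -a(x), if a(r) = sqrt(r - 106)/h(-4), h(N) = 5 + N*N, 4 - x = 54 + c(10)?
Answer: -I*sqrt(165)/21 ≈ -0.61168*I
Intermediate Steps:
c(K) = -1 + K
x = -59 (x = 4 - (54 + (-1 + 10)) = 4 - (54 + 9) = 4 - 1*63 = 4 - 63 = -59)
h(N) = 5 + N**2
a(r) = sqrt(-106 + r)/21 (a(r) = sqrt(r - 106)/(5 + (-4)**2) = sqrt(-106 + r)/(5 + 16) = sqrt(-106 + r)/21)
-a(x) = -sqrt(-106 - 59)/21 = -sqrt(-165)/21 = -I*sqrt(165)/21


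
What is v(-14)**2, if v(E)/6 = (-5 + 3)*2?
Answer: 576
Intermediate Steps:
v(E) = -24 (v(E) = 6*((-5 + 3)*2) = 6*(-2*2) = 6*(-4) = -24)
v(-14)**2 = (-24)**2 = 576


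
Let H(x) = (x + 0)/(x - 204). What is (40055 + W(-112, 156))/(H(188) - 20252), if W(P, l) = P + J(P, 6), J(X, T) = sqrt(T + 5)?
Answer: -159772/81055 - 4*sqrt(11)/81055 ≈ -1.9713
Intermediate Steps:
J(X, T) = sqrt(5 + T)
W(P, l) = P + sqrt(11) (W(P, l) = P + sqrt(5 + 6) = P + sqrt(11))
H(x) = x/(-204 + x)
(40055 + W(-112, 156))/(H(188) - 20252) = (40055 + (-112 + sqrt(11)))/(188/(-204 + 188) - 20252) = (39943 + sqrt(11))/(188/(-16) - 20252) = (39943 + sqrt(11))/(188*(-1/16) - 20252) = (39943 + sqrt(11))/(-47/4 - 20252) = (39943 + sqrt(11))/(-81055/4) = (39943 + sqrt(11))*(-4/81055) = -159772/81055 - 4*sqrt(11)/81055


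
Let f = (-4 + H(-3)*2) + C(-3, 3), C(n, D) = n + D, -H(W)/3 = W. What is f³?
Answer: 2744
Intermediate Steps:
H(W) = -3*W
C(n, D) = D + n
f = 14 (f = (-4 - 3*(-3)*2) + (3 - 3) = (-4 + 9*2) + 0 = (-4 + 18) + 0 = 14 + 0 = 14)
f³ = 14³ = 2744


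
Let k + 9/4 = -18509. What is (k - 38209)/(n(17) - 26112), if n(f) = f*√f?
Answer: 87122304/40107743 + 226881*√17/160430972 ≈ 2.1780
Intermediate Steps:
n(f) = f^(3/2)
k = -74045/4 (k = -9/4 - 18509 = -74045/4 ≈ -18511.)
(k - 38209)/(n(17) - 26112) = (-74045/4 - 38209)/(17^(3/2) - 26112) = -226881/(4*(17*√17 - 26112)) = -226881/(4*(-26112 + 17*√17))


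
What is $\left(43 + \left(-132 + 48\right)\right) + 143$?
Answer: $102$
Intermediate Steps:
$\left(43 + \left(-132 + 48\right)\right) + 143 = \left(43 - 84\right) + 143 = -41 + 143 = 102$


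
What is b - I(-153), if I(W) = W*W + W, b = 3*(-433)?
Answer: -24555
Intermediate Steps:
b = -1299
I(W) = W + W² (I(W) = W² + W = W + W²)
b - I(-153) = -1299 - (-153)*(1 - 153) = -1299 - (-153)*(-152) = -1299 - 1*23256 = -1299 - 23256 = -24555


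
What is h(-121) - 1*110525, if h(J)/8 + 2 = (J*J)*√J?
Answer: -110541 + 1288408*I ≈ -1.1054e+5 + 1.2884e+6*I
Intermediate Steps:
h(J) = -16 + 8*J^(5/2) (h(J) = -16 + 8*((J*J)*√J) = -16 + 8*(J²*√J) = -16 + 8*J^(5/2))
h(-121) - 1*110525 = (-16 + 8*(-121)^(5/2)) - 1*110525 = (-16 + 8*(161051*I)) - 110525 = (-16 + 1288408*I) - 110525 = -110541 + 1288408*I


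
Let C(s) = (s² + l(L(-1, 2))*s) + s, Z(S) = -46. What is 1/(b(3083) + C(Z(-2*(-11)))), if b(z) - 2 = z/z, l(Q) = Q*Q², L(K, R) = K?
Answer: 1/2119 ≈ 0.00047192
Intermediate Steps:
l(Q) = Q³
b(z) = 3 (b(z) = 2 + z/z = 2 + 1 = 3)
C(s) = s² (C(s) = (s² + (-1)³*s) + s = (s² - s) + s = s²)
1/(b(3083) + C(Z(-2*(-11)))) = 1/(3 + (-46)²) = 1/(3 + 2116) = 1/2119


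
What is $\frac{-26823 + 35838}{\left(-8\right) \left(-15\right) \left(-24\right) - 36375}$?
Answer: $- \frac{601}{2617} \approx -0.22965$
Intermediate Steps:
$\frac{-26823 + 35838}{\left(-8\right) \left(-15\right) \left(-24\right) - 36375} = \frac{9015}{120 \left(-24\right) - 36375} = \frac{9015}{-2880 - 36375} = \frac{9015}{-39255} = 9015 \left(- \frac{1}{39255}\right) = - \frac{601}{2617}$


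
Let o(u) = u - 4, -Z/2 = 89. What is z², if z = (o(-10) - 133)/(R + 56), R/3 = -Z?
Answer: 21609/348100 ≈ 0.062077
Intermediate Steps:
Z = -178 (Z = -2*89 = -178)
o(u) = -4 + u
R = 534 (R = 3*(-1*(-178)) = 3*178 = 534)
z = -147/590 (z = ((-4 - 10) - 133)/(534 + 56) = (-14 - 133)/590 = -147*1/590 = -147/590 ≈ -0.24915)
z² = (-147/590)² = 21609/348100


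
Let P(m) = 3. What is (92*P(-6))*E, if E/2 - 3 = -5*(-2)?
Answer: 7176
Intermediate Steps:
E = 26 (E = 6 + 2*(-5*(-2)) = 6 + 2*10 = 6 + 20 = 26)
(92*P(-6))*E = (92*3)*26 = 276*26 = 7176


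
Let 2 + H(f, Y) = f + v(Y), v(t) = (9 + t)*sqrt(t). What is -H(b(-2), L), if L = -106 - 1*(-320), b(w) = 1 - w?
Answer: -1 - 223*sqrt(214) ≈ -3263.2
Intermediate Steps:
v(t) = sqrt(t)*(9 + t)
L = 214 (L = -106 + 320 = 214)
H(f, Y) = -2 + f + sqrt(Y)*(9 + Y) (H(f, Y) = -2 + (f + sqrt(Y)*(9 + Y)) = -2 + f + sqrt(Y)*(9 + Y))
-H(b(-2), L) = -(-2 + (1 - 1*(-2)) + sqrt(214)*(9 + 214)) = -(-2 + (1 + 2) + sqrt(214)*223) = -(-2 + 3 + 223*sqrt(214)) = -(1 + 223*sqrt(214)) = -1 - 223*sqrt(214)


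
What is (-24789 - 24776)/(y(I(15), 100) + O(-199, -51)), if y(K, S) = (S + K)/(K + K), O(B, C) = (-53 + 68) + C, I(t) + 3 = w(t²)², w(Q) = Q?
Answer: 2509079430/1797031 ≈ 1396.2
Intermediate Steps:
I(t) = -3 + t⁴ (I(t) = -3 + (t²)² = -3 + t⁴)
O(B, C) = 15 + C
y(K, S) = (K + S)/(2*K) (y(K, S) = (K + S)/((2*K)) = (K + S)*(1/(2*K)) = (K + S)/(2*K))
(-24789 - 24776)/(y(I(15), 100) + O(-199, -51)) = (-24789 - 24776)/(((-3 + 15⁴) + 100)/(2*(-3 + 15⁴)) + (15 - 51)) = -49565/(((-3 + 50625) + 100)/(2*(-3 + 50625)) - 36) = -49565/((½)*(50622 + 100)/50622 - 36) = -49565/((½)*(1/50622)*50722 - 36) = -49565/(25361/50622 - 36) = -49565/(-1797031/50622) = -49565*(-50622/1797031) = 2509079430/1797031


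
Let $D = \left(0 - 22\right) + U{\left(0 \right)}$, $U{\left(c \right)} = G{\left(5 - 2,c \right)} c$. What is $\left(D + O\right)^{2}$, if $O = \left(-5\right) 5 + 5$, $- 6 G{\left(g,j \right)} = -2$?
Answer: $1764$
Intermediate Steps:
$G{\left(g,j \right)} = \frac{1}{3}$ ($G{\left(g,j \right)} = \left(- \frac{1}{6}\right) \left(-2\right) = \frac{1}{3}$)
$O = -20$ ($O = -25 + 5 = -20$)
$U{\left(c \right)} = \frac{c}{3}$
$D = -22$ ($D = \left(0 - 22\right) + \frac{1}{3} \cdot 0 = -22 + 0 = -22$)
$\left(D + O\right)^{2} = \left(-22 - 20\right)^{2} = \left(-42\right)^{2} = 1764$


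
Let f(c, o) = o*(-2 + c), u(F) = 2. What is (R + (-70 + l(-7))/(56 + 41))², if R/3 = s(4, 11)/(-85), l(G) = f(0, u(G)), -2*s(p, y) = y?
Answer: 87965641/271920100 ≈ 0.32350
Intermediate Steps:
s(p, y) = -y/2
l(G) = -4 (l(G) = 2*(-2 + 0) = 2*(-2) = -4)
R = 33/170 (R = 3*(-½*11/(-85)) = 3*(-11/2*(-1/85)) = 3*(11/170) = 33/170 ≈ 0.19412)
(R + (-70 + l(-7))/(56 + 41))² = (33/170 + (-70 - 4)/(56 + 41))² = (33/170 - 74/97)² = (-9379/16490)² = 87965641/271920100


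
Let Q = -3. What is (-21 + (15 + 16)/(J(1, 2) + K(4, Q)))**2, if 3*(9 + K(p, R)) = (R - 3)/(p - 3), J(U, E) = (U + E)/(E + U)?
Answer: 58081/100 ≈ 580.81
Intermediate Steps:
J(U, E) = 1 (J(U, E) = (E + U)/(E + U) = 1)
K(p, R) = -9 + (-3 + R)/(3*(-3 + p)) (K(p, R) = -9 + ((R - 3)/(p - 3))/3 = -9 + ((-3 + R)/(-3 + p))/3 = -9 + (-3 + R)/(3*(-3 + p)))
(-21 + (15 + 16)/(J(1, 2) + K(4, Q)))**2 = (-21 + (15 + 16)/(1 + (78 - 3 - 27*4)/(3*(-3 + 4))))**2 = (-21 + 31/(1 + (1/3)*(78 - 3 - 108)/1))**2 = (-21 + 31/(1 + (1/3)*1*(-33)))**2 = (-21 + 31/(1 - 11))**2 = (-21 + 31/(-10))**2 = (-21 + 31*(-1/10))**2 = (-21 - 31/10)**2 = (-241/10)**2 = 58081/100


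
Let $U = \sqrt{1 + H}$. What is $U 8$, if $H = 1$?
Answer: $8 \sqrt{2} \approx 11.314$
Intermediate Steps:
$U = \sqrt{2}$ ($U = \sqrt{1 + 1} = \sqrt{2} \approx 1.4142$)
$U 8 = \sqrt{2} \cdot 8 = 8 \sqrt{2}$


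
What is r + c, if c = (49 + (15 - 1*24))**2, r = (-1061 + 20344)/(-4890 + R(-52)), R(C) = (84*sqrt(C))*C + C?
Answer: 116170725901/72610958 + 6016296*I*sqrt(13)/36305479 ≈ 1599.9 + 0.59749*I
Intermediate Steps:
R(C) = C + 84*C**(3/2) (R(C) = 84*C**(3/2) + C = C + 84*C**(3/2))
r = 19283/(-4942 - 8736*I*sqrt(13)) (r = (-1061 + 20344)/(-4890 + (-52 + 84*(-52)**(3/2))) = 19283/(-4890 + (-52 + 84*(-104*I*sqrt(13)))) = 19283/(-4890 + (-52 - 8736*I*sqrt(13))) = 19283/(-4942 - 8736*I*sqrt(13)) ≈ -0.093745 + 0.59749*I)
c = 1600 (c = (49 + (15 - 24))**2 = (49 - 9)**2 = 40**2 = 1600)
r + c = (-6806899/72610958 + 6016296*I*sqrt(13)/36305479) + 1600 = 116170725901/72610958 + 6016296*I*sqrt(13)/36305479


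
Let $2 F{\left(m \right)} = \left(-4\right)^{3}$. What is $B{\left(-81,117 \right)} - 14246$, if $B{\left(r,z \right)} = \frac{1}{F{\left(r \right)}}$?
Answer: $- \frac{455873}{32} \approx -14246.0$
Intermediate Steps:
$F{\left(m \right)} = -32$ ($F{\left(m \right)} = \frac{\left(-4\right)^{3}}{2} = \frac{1}{2} \left(-64\right) = -32$)
$B{\left(r,z \right)} = - \frac{1}{32}$ ($B{\left(r,z \right)} = \frac{1}{-32} = - \frac{1}{32}$)
$B{\left(-81,117 \right)} - 14246 = - \frac{1}{32} - 14246 = - \frac{455873}{32}$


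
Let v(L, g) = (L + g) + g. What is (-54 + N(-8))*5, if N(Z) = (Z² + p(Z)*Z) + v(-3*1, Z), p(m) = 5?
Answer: -245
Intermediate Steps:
v(L, g) = L + 2*g
N(Z) = -3 + Z² + 7*Z (N(Z) = (Z² + 5*Z) + (-3*1 + 2*Z) = (Z² + 5*Z) + (-3 + 2*Z) = -3 + Z² + 7*Z)
(-54 + N(-8))*5 = (-54 + (-3 + (-8)² + 7*(-8)))*5 = (-54 + (-3 + 64 - 56))*5 = (-54 + 5)*5 = -49*5 = -245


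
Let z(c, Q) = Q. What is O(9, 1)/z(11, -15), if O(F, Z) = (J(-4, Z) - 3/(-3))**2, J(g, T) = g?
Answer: -3/5 ≈ -0.60000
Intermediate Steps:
O(F, Z) = 9 (O(F, Z) = (-4 - 3/(-3))**2 = (-4 - 3*(-1/3))**2 = (-4 + 1)**2 = (-3)**2 = 9)
O(9, 1)/z(11, -15) = 9/(-15) = 9*(-1/15) = -3/5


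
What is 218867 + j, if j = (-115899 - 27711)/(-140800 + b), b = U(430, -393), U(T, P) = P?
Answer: 30902631941/141193 ≈ 2.1887e+5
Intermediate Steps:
b = -393
j = 143610/141193 (j = (-115899 - 27711)/(-140800 - 393) = -143610/(-141193) = -143610*(-1/141193) = 143610/141193 ≈ 1.0171)
218867 + j = 218867 + 143610/141193 = 30902631941/141193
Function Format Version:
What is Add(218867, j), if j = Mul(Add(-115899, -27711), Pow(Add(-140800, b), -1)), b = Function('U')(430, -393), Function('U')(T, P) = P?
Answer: Rational(30902631941, 141193) ≈ 2.1887e+5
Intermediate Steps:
b = -393
j = Rational(143610, 141193) (j = Mul(Add(-115899, -27711), Pow(Add(-140800, -393), -1)) = Mul(-143610, Pow(-141193, -1)) = Mul(-143610, Rational(-1, 141193)) = Rational(143610, 141193) ≈ 1.0171)
Add(218867, j) = Add(218867, Rational(143610, 141193)) = Rational(30902631941, 141193)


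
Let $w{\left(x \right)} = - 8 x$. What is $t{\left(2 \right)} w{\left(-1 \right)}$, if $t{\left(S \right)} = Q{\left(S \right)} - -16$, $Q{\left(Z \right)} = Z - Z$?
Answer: $128$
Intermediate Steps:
$Q{\left(Z \right)} = 0$
$t{\left(S \right)} = 16$ ($t{\left(S \right)} = 0 - -16 = 0 + 16 = 16$)
$t{\left(2 \right)} w{\left(-1 \right)} = 16 \left(\left(-8\right) \left(-1\right)\right) = 16 \cdot 8 = 128$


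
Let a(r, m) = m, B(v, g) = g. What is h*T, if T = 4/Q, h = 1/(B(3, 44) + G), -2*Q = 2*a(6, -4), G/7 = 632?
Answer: 1/4468 ≈ 0.00022381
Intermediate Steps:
G = 4424 (G = 7*632 = 4424)
Q = 4 (Q = -(-4) = -½*(-8) = 4)
h = 1/4468 (h = 1/(44 + 4424) = 1/4468 ≈ 0.00022381)
T = 1 (T = 4/4 = 4*(¼) = 1)
h*T = (1/4468)*1 = 1/4468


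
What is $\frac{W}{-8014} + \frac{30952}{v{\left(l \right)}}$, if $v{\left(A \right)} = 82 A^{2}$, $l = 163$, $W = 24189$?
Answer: $- \frac{26225754517}{8729882606} \approx -3.0041$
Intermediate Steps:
$\frac{W}{-8014} + \frac{30952}{v{\left(l \right)}} = \frac{24189}{-8014} + \frac{30952}{82 \cdot 163^{2}} = 24189 \left(- \frac{1}{8014}\right) + \frac{30952}{82 \cdot 26569} = - \frac{24189}{8014} + \frac{30952}{2178658} = - \frac{24189}{8014} + 30952 \cdot \frac{1}{2178658} = - \frac{24189}{8014} + \frac{15476}{1089329} = - \frac{26225754517}{8729882606}$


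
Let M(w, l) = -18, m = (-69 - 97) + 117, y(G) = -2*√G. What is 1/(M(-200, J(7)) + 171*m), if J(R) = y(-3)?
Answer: -1/8397 ≈ -0.00011909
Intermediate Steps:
J(R) = -2*I*√3
m = -49 (m = -166 + 117 = -49)
1/(M(-200, J(7)) + 171*m) = 1/(-18 + 171*(-49)) = 1/(-18 - 8379) = 1/(-8397) = -1/8397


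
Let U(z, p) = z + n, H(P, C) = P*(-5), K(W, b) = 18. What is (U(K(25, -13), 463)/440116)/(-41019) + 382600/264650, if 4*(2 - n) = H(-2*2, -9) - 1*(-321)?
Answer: 184189947789835/127406872871696 ≈ 1.4457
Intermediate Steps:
H(P, C) = -5*P
n = -333/4 (n = 2 - (-(-10)*2 - 1*(-321))/4 = 2 - (-5*(-4) + 321)/4 = 2 - (20 + 321)/4 = 2 - ¼*341 = 2 - 341/4 = -333/4 ≈ -83.250)
U(z, p) = -333/4 + z (U(z, p) = z - 333/4 = -333/4 + z)
(U(K(25, -13), 463)/440116)/(-41019) + 382600/264650 = ((-333/4 + 18)/440116)/(-41019) + 382600/264650 = -261/4*1/440116*(-1/41019) + 382600*(1/264650) = -261/1760464*(-1/41019) + 7652/5293 = 87/24070824272 + 7652/5293 = 184189947789835/127406872871696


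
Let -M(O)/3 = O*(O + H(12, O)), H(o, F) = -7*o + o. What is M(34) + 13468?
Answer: 17344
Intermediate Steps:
H(o, F) = -6*o
M(O) = -3*O*(-72 + O) (M(O) = -3*O*(O - 6*12) = -3*O*(O - 72) = -3*O*(-72 + O))
M(34) + 13468 = 3*34*(72 - 1*34) + 13468 = 3*34*(72 - 34) + 13468 = 3*34*38 + 13468 = 3876 + 13468 = 17344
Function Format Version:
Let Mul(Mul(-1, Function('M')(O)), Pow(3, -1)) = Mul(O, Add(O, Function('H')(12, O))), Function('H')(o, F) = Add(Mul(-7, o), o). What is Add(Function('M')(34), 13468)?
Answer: 17344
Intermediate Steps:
Function('H')(o, F) = Mul(-6, o)
Function('M')(O) = Mul(-3, O, Add(-72, O)) (Function('M')(O) = Mul(-3, Mul(O, Add(O, Mul(-6, 12)))) = Mul(-3, Mul(O, Add(O, -72))) = Mul(-3, Mul(O, Add(-72, O))) = Mul(-3, O, Add(-72, O)))
Add(Function('M')(34), 13468) = Add(Mul(3, 34, Add(72, Mul(-1, 34))), 13468) = Add(Mul(3, 34, Add(72, -34)), 13468) = Add(Mul(3, 34, 38), 13468) = Add(3876, 13468) = 17344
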